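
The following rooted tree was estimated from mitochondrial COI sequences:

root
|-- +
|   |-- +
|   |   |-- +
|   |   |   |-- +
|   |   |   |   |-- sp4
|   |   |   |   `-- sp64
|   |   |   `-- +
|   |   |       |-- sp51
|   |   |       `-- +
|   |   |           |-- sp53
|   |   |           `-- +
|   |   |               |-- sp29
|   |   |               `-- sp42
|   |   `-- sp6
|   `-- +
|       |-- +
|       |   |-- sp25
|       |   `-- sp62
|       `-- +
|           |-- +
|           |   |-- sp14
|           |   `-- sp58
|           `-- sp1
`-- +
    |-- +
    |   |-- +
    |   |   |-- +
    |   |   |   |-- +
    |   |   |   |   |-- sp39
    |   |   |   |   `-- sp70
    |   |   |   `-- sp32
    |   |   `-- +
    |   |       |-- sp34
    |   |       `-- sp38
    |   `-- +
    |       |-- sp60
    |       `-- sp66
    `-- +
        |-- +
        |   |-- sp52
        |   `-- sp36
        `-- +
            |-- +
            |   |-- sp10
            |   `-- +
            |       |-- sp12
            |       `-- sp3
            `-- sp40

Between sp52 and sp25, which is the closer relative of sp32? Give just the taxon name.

The MRCA of sp32 and sp52 subtends (((((sp39,sp70),sp32),(sp34,sp38)),(sp60,sp66)),((sp52,sp36),((sp10,(sp12,sp3)),sp40))) (13 taxa).
The MRCA of sp32 and sp25 is the root, subtending the entire tree (25 taxa).
The first is nested inside the second, so sp32 shares a more recent common ancestor with sp52.

sp52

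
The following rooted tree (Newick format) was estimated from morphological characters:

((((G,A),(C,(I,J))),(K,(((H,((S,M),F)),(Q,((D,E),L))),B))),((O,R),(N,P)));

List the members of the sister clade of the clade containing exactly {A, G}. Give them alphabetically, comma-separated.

The clade containing exactly {A, G} attaches to the tree at the node subtending ((G,A),(C,(I,J))).
The other lineage descending from that same node — the sister group — is (C,(I,J)); its 3 tips in alphabetical order are the answer.

C, I, J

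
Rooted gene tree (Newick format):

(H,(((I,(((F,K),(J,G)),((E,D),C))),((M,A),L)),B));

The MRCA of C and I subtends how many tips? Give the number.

The MRCA of C and I is the node subtending (I,(((F,K),(J,G)),((E,D),C))).
That clade contains 8 terminal taxa: C, D, E, F, G, I, J, K.

8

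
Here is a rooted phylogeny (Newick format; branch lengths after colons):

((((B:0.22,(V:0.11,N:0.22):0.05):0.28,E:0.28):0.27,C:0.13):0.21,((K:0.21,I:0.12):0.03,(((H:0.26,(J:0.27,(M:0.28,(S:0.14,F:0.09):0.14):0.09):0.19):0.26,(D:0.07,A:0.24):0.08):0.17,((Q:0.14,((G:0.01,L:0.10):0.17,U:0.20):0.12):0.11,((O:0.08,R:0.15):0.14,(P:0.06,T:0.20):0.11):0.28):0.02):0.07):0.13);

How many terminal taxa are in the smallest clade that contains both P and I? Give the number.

The MRCA of P and I is the node subtending ((K,I),(((H,(J,(M,(S,F)))),(D,A)),((Q,((G,L),U)),((O,R),(P,T))))).
That clade contains 17 terminal taxa: A, D, F, G, H, I, J, K, L, M, O, P, Q, R, S, T, U.

17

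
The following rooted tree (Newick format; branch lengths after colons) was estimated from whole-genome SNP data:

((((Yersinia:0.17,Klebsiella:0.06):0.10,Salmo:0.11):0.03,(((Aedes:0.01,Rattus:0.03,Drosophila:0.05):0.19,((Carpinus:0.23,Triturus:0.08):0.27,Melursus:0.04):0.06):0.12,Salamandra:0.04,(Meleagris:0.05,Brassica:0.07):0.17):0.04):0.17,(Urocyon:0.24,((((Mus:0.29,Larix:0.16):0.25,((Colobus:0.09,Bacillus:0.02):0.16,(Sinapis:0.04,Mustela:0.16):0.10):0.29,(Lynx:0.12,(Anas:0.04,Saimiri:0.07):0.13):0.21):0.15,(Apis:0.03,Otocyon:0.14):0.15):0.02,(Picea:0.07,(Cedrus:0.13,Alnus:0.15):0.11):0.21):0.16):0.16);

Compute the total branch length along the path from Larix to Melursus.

1.33

The path runs Larix → … → MRCA → … → Melursus; the MRCA is the root of the tree.
Branch lengths along that path: 0.16 + 0.25 + 0.15 + 0.02 + 0.16 + 0.16 + 0.17 + 0.04 + 0.12 + 0.06 + 0.04 = 1.33.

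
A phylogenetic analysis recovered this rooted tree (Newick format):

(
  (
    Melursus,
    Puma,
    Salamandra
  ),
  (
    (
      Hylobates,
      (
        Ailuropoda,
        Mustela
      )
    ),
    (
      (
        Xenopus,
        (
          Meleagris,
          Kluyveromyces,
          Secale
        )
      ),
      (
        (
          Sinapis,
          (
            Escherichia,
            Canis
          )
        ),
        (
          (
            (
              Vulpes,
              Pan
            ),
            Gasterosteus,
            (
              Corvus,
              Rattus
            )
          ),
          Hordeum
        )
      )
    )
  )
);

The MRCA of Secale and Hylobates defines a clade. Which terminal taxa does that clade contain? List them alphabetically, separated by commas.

Ailuropoda, Canis, Corvus, Escherichia, Gasterosteus, Hordeum, Hylobates, Kluyveromyces, Meleagris, Mustela, Pan, Rattus, Secale, Sinapis, Vulpes, Xenopus

Tracing Secale: it sits inside (Meleagris,Kluyveromyces,Secale).
Tracing Hylobates: it sits inside (Hylobates,(Ailuropoda,Mustela)).
The smallest clade enclosing both is ((Hylobates,(Ailuropoda,Mustela)),((Xenopus,(Meleagris,Kluyveromyces,Secale)),((Sinapis,(Escherichia,Canis)),(((Vulpes,Pan),Gasterosteus,(Corvus,Rattus)),Hordeum)))); the answer is its 16 terminal taxa in alphabetical order.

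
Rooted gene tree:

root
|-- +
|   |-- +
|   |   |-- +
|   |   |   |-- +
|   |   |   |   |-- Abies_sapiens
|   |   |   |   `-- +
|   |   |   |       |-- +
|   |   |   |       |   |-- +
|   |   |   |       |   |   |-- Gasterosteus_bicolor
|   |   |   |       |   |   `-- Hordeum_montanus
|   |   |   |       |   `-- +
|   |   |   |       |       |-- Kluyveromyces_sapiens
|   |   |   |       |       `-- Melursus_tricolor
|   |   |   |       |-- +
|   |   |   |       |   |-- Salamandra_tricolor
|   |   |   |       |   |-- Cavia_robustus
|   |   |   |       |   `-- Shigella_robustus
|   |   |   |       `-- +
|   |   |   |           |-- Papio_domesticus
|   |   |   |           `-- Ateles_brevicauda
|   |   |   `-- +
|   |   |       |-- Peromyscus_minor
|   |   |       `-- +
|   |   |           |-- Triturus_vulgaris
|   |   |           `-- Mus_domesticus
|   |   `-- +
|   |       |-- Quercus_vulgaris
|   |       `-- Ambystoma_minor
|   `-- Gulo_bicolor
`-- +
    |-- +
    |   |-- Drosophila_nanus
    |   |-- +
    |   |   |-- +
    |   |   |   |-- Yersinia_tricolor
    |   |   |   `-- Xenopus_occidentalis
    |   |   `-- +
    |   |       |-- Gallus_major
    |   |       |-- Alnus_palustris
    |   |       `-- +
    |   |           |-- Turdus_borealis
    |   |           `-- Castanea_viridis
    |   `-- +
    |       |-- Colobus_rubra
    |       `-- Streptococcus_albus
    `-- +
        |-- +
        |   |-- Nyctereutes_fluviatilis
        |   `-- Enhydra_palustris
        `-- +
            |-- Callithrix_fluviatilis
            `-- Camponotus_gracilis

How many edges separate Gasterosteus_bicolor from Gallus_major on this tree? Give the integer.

13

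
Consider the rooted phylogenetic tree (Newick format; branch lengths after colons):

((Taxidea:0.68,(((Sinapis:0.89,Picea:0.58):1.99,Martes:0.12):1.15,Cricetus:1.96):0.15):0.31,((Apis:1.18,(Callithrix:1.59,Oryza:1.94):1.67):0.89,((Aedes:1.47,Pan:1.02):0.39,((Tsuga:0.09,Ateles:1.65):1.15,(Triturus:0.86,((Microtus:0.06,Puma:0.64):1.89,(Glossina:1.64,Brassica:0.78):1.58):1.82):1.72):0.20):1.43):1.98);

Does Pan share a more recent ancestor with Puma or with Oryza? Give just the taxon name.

The MRCA of Pan and Puma subtends ((Aedes,Pan),((Tsuga,Ateles),(Triturus,((Microtus,Puma),(Glossina,Brassica))))) (9 taxa).
The MRCA of Pan and Oryza subtends ((Apis,(Callithrix,Oryza)),((Aedes,Pan),((Tsuga,Ateles),(Triturus,((Microtus,Puma),(Glossina,Brassica)))))) (12 taxa).
The first is nested inside the second, so Pan shares a more recent common ancestor with Puma.

Puma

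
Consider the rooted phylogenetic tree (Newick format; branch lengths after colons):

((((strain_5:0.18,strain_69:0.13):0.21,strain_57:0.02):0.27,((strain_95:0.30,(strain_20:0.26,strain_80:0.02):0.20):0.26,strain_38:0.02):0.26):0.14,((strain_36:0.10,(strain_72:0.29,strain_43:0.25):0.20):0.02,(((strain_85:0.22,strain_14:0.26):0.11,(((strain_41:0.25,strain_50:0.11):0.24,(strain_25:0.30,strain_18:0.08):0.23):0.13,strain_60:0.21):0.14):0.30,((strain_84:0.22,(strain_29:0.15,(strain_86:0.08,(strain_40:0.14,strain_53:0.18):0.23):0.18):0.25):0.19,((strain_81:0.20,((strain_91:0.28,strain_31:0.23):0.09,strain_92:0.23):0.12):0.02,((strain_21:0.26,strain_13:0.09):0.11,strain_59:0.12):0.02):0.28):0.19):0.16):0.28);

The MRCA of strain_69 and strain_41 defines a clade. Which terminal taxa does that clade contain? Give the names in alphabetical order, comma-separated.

strain_13, strain_14, strain_18, strain_20, strain_21, strain_25, strain_29, strain_31, strain_36, strain_38, strain_40, strain_41, strain_43, strain_5, strain_50, strain_53, strain_57, strain_59, strain_60, strain_69, strain_72, strain_80, strain_81, strain_84, strain_85, strain_86, strain_91, strain_92, strain_95

Tracing strain_69: it sits inside (strain_5,strain_69).
Tracing strain_41: it sits inside (strain_41,strain_50).
The smallest clade enclosing both is the whole tree (their MRCA is the root), so the answer is all 29 tips in alphabetical order.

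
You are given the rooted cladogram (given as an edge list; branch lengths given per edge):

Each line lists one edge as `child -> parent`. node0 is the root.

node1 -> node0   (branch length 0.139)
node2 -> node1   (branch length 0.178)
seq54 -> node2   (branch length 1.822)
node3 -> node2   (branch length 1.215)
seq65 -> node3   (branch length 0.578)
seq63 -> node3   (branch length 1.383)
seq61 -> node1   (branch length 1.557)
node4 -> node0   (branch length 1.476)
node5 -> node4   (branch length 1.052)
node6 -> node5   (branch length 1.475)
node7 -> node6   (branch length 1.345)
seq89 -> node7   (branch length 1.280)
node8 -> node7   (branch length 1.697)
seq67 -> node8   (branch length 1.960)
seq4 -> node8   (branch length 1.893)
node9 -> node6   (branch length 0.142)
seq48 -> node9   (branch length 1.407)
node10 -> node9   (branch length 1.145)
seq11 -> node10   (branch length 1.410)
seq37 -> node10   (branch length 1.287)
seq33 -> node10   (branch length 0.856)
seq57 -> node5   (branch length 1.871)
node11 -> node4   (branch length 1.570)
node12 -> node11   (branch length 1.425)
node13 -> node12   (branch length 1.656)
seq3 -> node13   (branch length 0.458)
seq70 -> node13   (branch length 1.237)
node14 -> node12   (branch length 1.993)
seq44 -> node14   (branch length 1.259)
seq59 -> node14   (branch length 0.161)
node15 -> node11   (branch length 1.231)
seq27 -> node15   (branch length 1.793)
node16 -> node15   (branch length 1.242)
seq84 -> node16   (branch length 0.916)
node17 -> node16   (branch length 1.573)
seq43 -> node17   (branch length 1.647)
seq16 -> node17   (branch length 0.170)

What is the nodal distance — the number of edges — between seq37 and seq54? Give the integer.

9

The MRCA of seq37 and seq54 is the root of the tree.
From seq37 up to that node: 6 branches. From seq54 up to the same node: 3 branches. Total: 6 + 3 = 9.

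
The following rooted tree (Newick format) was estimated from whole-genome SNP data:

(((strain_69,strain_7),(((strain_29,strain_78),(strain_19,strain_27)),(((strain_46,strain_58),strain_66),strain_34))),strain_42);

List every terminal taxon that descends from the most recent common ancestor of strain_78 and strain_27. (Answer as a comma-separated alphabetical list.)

strain_19, strain_27, strain_29, strain_78

Tracing strain_78: it sits inside (strain_29,strain_78).
Tracing strain_27: it sits inside (strain_19,strain_27).
The smallest clade enclosing both is ((strain_29,strain_78),(strain_19,strain_27)); the answer is its 4 terminal taxa in alphabetical order.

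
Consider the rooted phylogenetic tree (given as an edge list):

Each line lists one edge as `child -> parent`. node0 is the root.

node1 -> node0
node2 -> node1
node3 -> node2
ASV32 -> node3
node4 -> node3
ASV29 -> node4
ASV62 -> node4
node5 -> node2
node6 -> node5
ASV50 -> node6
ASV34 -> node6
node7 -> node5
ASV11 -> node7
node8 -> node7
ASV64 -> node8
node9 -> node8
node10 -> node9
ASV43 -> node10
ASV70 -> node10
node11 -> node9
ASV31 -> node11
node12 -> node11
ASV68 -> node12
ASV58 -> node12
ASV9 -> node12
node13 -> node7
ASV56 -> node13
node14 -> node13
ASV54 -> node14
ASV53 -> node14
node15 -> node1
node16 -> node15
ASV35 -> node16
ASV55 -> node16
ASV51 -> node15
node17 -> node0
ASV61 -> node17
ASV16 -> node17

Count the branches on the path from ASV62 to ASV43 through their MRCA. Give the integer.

9

The MRCA of ASV62 and ASV43 is the node subtending ((ASV32,(ASV29,ASV62)),((ASV50,ASV34),(ASV11,(ASV64,((ASV43,ASV70),(ASV31,(ASV68,ASV58,ASV9)))),(ASV56,(ASV54,ASV53))))).
From ASV62 up to that node: 3 branches. From ASV43 up to the same node: 6 branches. Total: 3 + 6 = 9.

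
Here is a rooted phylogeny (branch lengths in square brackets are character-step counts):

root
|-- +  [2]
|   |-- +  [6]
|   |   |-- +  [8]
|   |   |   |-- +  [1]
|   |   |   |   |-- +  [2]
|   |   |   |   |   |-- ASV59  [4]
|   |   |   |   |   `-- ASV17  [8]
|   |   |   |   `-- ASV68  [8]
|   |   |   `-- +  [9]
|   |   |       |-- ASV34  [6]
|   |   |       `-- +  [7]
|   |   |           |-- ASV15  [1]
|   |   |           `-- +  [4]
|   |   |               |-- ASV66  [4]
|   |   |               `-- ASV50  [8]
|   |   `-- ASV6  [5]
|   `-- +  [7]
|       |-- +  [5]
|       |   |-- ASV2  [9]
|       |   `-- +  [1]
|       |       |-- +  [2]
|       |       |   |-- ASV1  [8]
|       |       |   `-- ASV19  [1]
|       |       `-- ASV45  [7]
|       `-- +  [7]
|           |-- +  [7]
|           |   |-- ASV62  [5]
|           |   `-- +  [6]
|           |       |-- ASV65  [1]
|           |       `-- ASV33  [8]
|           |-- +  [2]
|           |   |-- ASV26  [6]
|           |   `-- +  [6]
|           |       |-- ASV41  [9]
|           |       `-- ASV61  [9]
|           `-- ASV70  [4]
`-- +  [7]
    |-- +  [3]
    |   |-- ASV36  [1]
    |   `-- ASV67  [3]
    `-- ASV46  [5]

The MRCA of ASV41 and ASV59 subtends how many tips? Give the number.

19

The MRCA of ASV41 and ASV59 is the node subtending (((((ASV59,ASV17),ASV68),(ASV34,(ASV15,(ASV66,ASV50)))),ASV6),((ASV2,((ASV1,ASV19),ASV45)),((ASV62,(ASV65,ASV33)),(ASV26,(ASV41,ASV61)),ASV70))).
That clade contains 19 terminal taxa: ASV1, ASV15, ASV17, ASV19, ASV2, ASV26, ASV33, ASV34, ASV41, ASV45, ASV50, ASV59, ASV6, ASV61, ASV62, ASV65, ASV66, ASV68, ASV70.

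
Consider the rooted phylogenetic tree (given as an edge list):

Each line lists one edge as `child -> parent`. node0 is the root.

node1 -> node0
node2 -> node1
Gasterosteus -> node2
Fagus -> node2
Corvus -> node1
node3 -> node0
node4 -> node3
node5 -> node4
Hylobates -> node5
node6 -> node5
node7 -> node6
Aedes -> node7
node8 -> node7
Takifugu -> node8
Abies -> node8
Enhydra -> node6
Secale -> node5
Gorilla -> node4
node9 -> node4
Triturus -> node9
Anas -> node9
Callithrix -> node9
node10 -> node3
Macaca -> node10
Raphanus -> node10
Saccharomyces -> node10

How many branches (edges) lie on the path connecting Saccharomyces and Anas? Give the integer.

5

The MRCA of Saccharomyces and Anas is the node subtending (((Hylobates,((Aedes,(Takifugu,Abies)),Enhydra),Secale),Gorilla,(Triturus,Anas,Callithrix)),(Macaca,Raphanus,Saccharomyces)).
From Saccharomyces up to that node: 2 branches. From Anas up to the same node: 3 branches. Total: 2 + 3 = 5.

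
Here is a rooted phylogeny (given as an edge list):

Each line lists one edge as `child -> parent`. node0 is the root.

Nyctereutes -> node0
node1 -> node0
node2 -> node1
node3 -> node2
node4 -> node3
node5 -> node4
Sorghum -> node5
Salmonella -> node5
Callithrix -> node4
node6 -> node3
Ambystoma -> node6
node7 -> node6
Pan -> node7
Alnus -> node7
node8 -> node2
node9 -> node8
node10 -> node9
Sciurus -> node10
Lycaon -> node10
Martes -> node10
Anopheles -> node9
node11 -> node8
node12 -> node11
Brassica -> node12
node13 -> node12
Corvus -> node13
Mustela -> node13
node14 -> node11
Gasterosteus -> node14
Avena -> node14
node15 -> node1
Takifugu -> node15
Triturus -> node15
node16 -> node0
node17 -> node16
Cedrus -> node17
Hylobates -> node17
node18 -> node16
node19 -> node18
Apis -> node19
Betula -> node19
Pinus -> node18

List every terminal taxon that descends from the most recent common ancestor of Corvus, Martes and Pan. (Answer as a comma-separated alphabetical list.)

Alnus, Ambystoma, Anopheles, Avena, Brassica, Callithrix, Corvus, Gasterosteus, Lycaon, Martes, Mustela, Pan, Salmonella, Sciurus, Sorghum

Tracing Corvus: it sits inside (Corvus,Mustela).
Tracing Martes: it sits inside (Sciurus,Lycaon,Martes).
Tracing Pan: it sits inside (Pan,Alnus).
The smallest clade enclosing all 3 is ((((Sorghum,Salmonella),Callithrix),(Ambystoma,(Pan,Alnus))),(((Sciurus,Lycaon,Martes),Anopheles),((Brassica,(Corvus,Mustela)),(Gasterosteus,Avena)))); the answer is its 15 terminal taxa in alphabetical order.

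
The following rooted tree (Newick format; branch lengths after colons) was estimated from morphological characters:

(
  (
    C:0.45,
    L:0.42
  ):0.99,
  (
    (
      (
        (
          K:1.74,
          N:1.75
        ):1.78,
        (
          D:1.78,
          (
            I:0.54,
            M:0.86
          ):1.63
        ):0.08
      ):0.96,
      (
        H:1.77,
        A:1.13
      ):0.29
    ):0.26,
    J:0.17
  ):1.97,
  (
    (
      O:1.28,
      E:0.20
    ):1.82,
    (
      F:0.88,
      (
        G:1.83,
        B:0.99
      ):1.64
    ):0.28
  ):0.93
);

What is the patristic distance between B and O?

6.01

The path runs B → … → MRCA → … → O; the MRCA is the node subtending ((O,E),(F,(G,B))).
Branch lengths along that path: 0.99 + 1.64 + 0.28 + 1.82 + 1.28 = 6.01.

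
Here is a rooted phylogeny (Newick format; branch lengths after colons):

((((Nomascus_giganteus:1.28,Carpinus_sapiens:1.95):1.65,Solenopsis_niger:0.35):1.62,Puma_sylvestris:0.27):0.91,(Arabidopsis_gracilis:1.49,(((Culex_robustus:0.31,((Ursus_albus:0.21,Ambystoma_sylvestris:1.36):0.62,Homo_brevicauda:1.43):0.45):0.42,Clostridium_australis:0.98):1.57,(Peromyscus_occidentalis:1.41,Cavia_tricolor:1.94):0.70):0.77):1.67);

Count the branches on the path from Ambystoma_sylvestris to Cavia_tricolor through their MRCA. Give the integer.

7

The MRCA of Ambystoma_sylvestris and Cavia_tricolor is the node subtending (((Culex_robustus,((Ursus_albus,Ambystoma_sylvestris),Homo_brevicauda)),Clostridium_australis),(Peromyscus_occidentalis,Cavia_tricolor)).
From Ambystoma_sylvestris up to that node: 5 branches. From Cavia_tricolor up to the same node: 2 branches. Total: 5 + 2 = 7.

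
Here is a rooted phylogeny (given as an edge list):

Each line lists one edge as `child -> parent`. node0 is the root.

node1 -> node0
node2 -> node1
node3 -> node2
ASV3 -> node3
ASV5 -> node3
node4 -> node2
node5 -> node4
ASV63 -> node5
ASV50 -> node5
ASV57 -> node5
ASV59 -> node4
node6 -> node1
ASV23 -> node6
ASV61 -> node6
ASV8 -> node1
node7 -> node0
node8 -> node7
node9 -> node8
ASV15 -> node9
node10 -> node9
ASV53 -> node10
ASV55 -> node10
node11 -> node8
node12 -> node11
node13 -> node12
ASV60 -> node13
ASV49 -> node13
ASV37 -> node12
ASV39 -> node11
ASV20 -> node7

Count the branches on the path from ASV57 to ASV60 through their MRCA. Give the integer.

The MRCA of ASV57 and ASV60 is the root of the tree.
From ASV57 up to that node: 5 branches. From ASV60 up to the same node: 6 branches. Total: 5 + 6 = 11.

11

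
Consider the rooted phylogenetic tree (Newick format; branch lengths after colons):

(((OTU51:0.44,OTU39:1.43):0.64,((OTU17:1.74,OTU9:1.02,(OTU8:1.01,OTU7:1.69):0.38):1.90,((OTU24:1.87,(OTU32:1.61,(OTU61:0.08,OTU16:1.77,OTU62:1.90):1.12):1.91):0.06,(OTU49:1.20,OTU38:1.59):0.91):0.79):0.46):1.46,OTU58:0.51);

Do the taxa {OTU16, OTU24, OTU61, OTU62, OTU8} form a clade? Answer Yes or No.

The MRCA of the listed taxa subtends ((OTU17,OTU9,(OTU8,OTU7)),((OTU24,(OTU32,(OTU61,OTU16,OTU62))),(OTU49,OTU38))).
That clade also contains OTU17, OTU32, OTU38, OTU49, OTU7, OTU9, which are not in the proposed group, so the group is not monophyletic.

No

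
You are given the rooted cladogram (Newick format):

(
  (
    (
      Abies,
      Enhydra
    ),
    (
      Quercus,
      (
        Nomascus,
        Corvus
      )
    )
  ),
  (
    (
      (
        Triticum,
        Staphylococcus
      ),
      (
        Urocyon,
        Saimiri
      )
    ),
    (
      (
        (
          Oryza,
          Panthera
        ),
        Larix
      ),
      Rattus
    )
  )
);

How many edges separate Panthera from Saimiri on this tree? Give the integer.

7

The MRCA of Panthera and Saimiri is the node subtending (((Triticum,Staphylococcus),(Urocyon,Saimiri)),(((Oryza,Panthera),Larix),Rattus)).
From Panthera up to that node: 4 branches. From Saimiri up to the same node: 3 branches. Total: 4 + 3 = 7.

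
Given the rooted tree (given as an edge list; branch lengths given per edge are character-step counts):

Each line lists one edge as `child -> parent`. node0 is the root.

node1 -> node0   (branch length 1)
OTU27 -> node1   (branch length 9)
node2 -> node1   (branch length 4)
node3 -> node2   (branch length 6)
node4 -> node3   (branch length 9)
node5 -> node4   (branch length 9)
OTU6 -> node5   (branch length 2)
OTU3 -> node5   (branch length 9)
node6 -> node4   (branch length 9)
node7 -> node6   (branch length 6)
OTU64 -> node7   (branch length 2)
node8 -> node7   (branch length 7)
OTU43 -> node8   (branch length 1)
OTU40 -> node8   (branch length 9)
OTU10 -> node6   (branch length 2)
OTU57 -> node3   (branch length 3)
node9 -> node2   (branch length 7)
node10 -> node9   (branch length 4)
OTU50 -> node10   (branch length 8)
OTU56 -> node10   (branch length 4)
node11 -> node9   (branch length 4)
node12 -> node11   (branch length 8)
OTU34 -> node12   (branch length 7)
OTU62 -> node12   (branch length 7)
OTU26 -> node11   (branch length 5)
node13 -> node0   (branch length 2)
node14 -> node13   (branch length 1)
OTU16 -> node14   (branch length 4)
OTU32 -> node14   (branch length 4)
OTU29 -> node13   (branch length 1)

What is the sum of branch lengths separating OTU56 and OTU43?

The path runs OTU56 → … → MRCA → … → OTU43; the MRCA is the node subtending ((((OTU6,OTU3),((OTU64,(OTU43,OTU40)),OTU10)),OTU57),((OTU50,OTU56),((OTU34,OTU62),OTU26))).
Branch lengths along that path: 4 + 4 + 7 + 6 + 9 + 9 + 6 + 7 + 1 = 53.

53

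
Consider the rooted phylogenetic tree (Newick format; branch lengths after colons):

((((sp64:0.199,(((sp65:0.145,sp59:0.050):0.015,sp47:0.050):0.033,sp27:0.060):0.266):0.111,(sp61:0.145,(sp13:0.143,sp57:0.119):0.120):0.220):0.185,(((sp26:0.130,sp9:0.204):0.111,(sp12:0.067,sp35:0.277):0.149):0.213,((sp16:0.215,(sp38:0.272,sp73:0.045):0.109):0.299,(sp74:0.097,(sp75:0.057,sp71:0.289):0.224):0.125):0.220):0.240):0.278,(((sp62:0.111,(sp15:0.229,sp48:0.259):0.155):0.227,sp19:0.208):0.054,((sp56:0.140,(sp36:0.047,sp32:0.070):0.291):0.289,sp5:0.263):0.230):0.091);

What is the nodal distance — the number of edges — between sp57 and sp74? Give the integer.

The MRCA of sp57 and sp74 is the node subtending (((sp64,(((sp65,sp59),sp47),sp27)),(sp61,(sp13,sp57))),(((sp26,sp9),(sp12,sp35)),((sp16,(sp38,sp73)),(sp74,(sp75,sp71))))).
From sp57 up to that node: 4 branches. From sp74 up to the same node: 4 branches. Total: 4 + 4 = 8.

8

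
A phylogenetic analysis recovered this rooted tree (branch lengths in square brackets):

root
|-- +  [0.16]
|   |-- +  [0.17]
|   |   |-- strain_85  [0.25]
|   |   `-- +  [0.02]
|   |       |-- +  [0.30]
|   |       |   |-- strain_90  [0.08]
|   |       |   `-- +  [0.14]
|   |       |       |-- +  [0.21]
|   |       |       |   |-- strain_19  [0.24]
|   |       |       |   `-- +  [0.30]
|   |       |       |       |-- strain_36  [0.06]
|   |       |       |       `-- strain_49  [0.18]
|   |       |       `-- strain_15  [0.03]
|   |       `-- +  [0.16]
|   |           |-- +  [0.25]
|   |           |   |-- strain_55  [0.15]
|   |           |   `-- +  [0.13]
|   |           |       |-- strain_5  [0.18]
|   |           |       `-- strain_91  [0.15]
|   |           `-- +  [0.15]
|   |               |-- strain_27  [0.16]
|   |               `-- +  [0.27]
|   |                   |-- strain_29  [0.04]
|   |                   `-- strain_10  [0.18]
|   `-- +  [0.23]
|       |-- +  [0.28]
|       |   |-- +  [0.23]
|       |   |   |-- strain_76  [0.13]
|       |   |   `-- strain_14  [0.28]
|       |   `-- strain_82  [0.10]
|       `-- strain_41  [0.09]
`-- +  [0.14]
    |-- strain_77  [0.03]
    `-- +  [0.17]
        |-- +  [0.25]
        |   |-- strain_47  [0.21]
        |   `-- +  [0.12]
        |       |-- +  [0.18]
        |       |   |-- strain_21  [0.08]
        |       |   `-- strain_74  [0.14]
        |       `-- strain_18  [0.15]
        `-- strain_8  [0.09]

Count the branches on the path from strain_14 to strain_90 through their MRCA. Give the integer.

The MRCA of strain_14 and strain_90 is the node subtending ((strain_85,((strain_90,((strain_19,(strain_36,strain_49)),strain_15)),((strain_55,(strain_5,strain_91)),(strain_27,(strain_29,strain_10))))),(((strain_76,strain_14),strain_82),strain_41)).
From strain_14 up to that node: 4 branches. From strain_90 up to the same node: 4 branches. Total: 4 + 4 = 8.

8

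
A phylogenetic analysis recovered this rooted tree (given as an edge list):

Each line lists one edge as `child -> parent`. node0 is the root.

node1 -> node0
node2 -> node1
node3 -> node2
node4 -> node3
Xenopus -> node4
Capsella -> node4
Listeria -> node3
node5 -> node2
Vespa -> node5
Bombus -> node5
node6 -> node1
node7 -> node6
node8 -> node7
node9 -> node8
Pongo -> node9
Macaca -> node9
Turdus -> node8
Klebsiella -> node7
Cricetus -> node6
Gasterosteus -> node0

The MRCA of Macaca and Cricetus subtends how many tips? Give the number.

The MRCA of Macaca and Cricetus is the node subtending ((((Pongo,Macaca),Turdus),Klebsiella),Cricetus).
That clade contains 5 terminal taxa: Cricetus, Klebsiella, Macaca, Pongo, Turdus.

5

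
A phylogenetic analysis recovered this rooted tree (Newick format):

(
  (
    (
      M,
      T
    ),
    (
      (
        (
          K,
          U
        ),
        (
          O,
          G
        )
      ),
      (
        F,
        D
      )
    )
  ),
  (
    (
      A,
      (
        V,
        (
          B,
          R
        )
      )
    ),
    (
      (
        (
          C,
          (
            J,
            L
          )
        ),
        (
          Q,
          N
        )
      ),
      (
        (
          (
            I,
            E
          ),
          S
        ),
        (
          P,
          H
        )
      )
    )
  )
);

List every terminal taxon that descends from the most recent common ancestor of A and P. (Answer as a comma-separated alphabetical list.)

A, B, C, E, H, I, J, L, N, P, Q, R, S, V

Tracing A: it sits inside (A,(V,(B,R))).
Tracing P: it sits inside (P,H).
The smallest clade enclosing both is ((A,(V,(B,R))),(((C,(J,L)),(Q,N)),(((I,E),S),(P,H)))); the answer is its 14 terminal taxa in alphabetical order.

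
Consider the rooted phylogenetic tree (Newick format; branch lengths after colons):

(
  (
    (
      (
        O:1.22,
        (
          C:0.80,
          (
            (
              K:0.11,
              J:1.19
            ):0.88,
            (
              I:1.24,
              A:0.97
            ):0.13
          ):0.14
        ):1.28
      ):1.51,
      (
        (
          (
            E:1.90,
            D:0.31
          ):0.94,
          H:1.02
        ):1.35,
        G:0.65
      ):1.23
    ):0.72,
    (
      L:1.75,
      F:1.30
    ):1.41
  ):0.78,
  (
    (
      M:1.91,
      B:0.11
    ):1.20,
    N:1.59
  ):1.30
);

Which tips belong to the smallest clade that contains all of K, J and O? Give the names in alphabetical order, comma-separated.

A, C, I, J, K, O

Tracing K: it sits inside (K,J).
Tracing J: it sits inside (K,J).
Tracing O: it sits inside (O,(C,((K,J),(I,A)))).
The smallest clade enclosing all 3 is (O,(C,((K,J),(I,A)))); the answer is its 6 terminal taxa in alphabetical order.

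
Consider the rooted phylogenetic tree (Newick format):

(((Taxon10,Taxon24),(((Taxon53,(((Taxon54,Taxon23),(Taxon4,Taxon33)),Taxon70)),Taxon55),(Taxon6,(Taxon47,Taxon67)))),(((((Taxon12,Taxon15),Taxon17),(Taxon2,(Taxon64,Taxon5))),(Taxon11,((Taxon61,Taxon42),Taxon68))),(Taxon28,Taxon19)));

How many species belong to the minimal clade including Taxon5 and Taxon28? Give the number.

The MRCA of Taxon5 and Taxon28 is the node subtending (((((Taxon12,Taxon15),Taxon17),(Taxon2,(Taxon64,Taxon5))),(Taxon11,((Taxon61,Taxon42),Taxon68))),(Taxon28,Taxon19)).
That clade contains 12 terminal taxa: Taxon11, Taxon12, Taxon15, Taxon17, Taxon19, Taxon2, Taxon28, Taxon42, Taxon5, Taxon61, Taxon64, Taxon68.

12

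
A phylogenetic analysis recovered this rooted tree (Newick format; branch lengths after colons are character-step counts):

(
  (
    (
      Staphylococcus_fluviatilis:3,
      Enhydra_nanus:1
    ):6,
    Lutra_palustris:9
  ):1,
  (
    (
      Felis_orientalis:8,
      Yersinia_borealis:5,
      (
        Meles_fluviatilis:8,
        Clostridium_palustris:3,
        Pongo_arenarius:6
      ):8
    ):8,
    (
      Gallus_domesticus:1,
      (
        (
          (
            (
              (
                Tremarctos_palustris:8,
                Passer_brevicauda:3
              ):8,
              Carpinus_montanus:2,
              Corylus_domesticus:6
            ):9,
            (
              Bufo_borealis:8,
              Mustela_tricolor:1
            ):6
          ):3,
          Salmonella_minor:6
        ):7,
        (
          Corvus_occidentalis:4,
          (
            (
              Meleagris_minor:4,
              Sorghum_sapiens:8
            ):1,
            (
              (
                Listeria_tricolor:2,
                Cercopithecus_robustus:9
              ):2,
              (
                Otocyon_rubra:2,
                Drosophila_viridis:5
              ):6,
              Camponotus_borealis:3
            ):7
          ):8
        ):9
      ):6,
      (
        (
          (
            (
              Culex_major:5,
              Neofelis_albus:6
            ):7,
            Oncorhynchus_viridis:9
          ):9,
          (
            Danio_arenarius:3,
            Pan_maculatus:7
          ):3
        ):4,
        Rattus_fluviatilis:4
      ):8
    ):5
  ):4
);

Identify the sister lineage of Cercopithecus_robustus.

Listeria_tricolor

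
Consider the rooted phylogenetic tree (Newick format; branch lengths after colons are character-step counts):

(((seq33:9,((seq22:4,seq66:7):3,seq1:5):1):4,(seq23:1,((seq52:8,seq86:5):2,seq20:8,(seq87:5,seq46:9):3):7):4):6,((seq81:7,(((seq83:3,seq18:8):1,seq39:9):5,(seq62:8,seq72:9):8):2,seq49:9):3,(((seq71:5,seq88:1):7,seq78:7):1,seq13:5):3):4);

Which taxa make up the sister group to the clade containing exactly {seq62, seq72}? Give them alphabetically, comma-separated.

seq18, seq39, seq83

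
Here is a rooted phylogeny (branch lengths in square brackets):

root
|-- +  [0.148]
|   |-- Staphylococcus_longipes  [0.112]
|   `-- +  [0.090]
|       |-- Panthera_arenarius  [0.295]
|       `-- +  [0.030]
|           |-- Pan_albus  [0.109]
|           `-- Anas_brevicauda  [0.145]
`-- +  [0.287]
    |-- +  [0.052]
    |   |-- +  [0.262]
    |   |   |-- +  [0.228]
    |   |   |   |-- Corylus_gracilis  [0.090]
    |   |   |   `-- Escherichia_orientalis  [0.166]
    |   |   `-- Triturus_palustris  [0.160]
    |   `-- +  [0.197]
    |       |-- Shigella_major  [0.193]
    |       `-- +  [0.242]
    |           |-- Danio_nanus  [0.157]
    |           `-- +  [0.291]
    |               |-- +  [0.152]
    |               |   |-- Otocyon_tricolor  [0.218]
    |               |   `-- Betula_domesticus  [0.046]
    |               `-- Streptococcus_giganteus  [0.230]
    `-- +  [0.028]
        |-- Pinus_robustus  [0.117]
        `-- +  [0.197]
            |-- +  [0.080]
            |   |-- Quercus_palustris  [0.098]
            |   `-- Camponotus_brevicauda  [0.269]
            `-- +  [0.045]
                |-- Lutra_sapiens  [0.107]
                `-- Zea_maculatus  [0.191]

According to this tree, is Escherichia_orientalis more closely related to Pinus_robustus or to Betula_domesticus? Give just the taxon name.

The MRCA of Escherichia_orientalis and Betula_domesticus subtends (((Corylus_gracilis,Escherichia_orientalis),Triturus_palustris),(Shigella_major,(Danio_nanus,((Otocyon_tricolor,Betula_domesticus),Streptococcus_giganteus)))) (8 taxa).
The MRCA of Escherichia_orientalis and Pinus_robustus subtends ((((Corylus_gracilis,Escherichia_orientalis),Triturus_palustris),(Shigella_major,(Danio_nanus,((Otocyon_tricolor,Betula_domesticus),Streptococcus_giganteus)))),(Pinus_robustus,((Quercus_palustris,Camponotus_brevicauda),(Lutra_sapiens,Zea_maculatus)))) (13 taxa).
The first is nested inside the second, so Escherichia_orientalis shares a more recent common ancestor with Betula_domesticus.

Betula_domesticus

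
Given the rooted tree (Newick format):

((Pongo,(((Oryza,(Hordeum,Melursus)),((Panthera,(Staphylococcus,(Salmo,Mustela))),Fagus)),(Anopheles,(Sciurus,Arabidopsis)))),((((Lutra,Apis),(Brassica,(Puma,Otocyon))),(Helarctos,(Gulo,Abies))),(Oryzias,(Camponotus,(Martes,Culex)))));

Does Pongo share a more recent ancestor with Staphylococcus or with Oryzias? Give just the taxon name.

The MRCA of Pongo and Staphylococcus subtends (Pongo,(((Oryza,(Hordeum,Melursus)),((Panthera,(Staphylococcus,(Salmo,Mustela))),Fagus)),(Anopheles,(Sciurus,Arabidopsis)))) (12 taxa).
The MRCA of Pongo and Oryzias is the root, subtending the entire tree (24 taxa).
The first is nested inside the second, so Pongo shares a more recent common ancestor with Staphylococcus.

Staphylococcus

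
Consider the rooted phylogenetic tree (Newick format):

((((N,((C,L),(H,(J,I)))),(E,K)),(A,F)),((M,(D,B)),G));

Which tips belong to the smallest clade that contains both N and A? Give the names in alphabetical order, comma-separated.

A, C, E, F, H, I, J, K, L, N

Tracing N: it sits inside (N,((C,L),(H,(J,I)))).
Tracing A: it sits inside (A,F).
The smallest clade enclosing both is (((N,((C,L),(H,(J,I)))),(E,K)),(A,F)); the answer is its 10 terminal taxa in alphabetical order.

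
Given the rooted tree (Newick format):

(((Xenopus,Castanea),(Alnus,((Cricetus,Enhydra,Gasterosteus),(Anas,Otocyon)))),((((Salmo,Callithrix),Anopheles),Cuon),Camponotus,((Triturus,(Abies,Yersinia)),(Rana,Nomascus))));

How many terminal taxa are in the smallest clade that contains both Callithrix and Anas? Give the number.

18

The MRCA of Callithrix and Anas is the root, so the clade is the entire tree.
That clade contains 18 terminal taxa: Abies, Alnus, Anas, Anopheles, Callithrix, Camponotus, Castanea, Cricetus, Cuon, Enhydra, Gasterosteus, Nomascus, Otocyon, Rana, Salmo, Triturus, Xenopus, Yersinia.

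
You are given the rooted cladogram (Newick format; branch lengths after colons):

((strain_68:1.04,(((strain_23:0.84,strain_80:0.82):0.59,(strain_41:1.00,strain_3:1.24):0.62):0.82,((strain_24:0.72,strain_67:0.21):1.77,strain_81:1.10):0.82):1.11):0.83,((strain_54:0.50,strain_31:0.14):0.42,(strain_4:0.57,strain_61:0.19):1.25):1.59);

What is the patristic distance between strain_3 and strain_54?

The path runs strain_3 → … → MRCA → … → strain_54; the MRCA is the root of the tree.
Branch lengths along that path: 1.24 + 0.62 + 0.82 + 1.11 + 0.83 + 1.59 + 0.42 + 0.50 = 7.13.

7.13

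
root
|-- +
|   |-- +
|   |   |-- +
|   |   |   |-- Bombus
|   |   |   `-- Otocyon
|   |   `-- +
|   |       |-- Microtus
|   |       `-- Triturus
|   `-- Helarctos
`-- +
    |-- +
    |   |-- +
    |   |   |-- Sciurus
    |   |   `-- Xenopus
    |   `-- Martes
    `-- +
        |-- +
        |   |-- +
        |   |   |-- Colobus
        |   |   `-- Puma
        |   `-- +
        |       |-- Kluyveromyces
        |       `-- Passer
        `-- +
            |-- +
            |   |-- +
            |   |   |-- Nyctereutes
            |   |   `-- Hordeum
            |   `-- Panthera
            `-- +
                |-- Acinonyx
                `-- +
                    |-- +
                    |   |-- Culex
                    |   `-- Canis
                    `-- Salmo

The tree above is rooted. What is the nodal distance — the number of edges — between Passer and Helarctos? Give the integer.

The MRCA of Passer and Helarctos is the root of the tree.
From Passer up to that node: 5 branches. From Helarctos up to the same node: 2 branches. Total: 5 + 2 = 7.

7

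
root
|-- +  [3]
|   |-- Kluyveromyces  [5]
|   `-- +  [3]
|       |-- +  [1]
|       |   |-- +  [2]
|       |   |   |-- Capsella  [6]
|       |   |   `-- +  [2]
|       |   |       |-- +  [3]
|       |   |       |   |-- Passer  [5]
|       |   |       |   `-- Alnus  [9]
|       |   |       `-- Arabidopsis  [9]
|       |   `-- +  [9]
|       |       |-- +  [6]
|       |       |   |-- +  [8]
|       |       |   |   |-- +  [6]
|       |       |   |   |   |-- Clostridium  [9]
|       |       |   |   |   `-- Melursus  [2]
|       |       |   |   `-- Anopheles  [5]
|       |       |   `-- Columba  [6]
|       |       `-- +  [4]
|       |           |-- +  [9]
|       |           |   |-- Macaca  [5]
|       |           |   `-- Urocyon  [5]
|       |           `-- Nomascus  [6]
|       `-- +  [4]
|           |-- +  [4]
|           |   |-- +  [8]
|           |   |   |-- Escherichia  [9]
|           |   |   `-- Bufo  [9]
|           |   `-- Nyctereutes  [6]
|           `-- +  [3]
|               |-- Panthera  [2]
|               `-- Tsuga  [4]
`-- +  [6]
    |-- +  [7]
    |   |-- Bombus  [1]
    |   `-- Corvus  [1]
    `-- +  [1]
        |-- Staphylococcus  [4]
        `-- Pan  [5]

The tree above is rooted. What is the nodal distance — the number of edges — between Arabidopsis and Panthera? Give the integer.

The MRCA of Arabidopsis and Panthera is the node subtending (((Capsella,((Passer,Alnus),Arabidopsis)),((((Clostridium,Melursus),Anopheles),Columba),((Macaca,Urocyon),Nomascus))),(((Escherichia,Bufo),Nyctereutes),(Panthera,Tsuga))).
From Arabidopsis up to that node: 4 branches. From Panthera up to the same node: 3 branches. Total: 4 + 3 = 7.

7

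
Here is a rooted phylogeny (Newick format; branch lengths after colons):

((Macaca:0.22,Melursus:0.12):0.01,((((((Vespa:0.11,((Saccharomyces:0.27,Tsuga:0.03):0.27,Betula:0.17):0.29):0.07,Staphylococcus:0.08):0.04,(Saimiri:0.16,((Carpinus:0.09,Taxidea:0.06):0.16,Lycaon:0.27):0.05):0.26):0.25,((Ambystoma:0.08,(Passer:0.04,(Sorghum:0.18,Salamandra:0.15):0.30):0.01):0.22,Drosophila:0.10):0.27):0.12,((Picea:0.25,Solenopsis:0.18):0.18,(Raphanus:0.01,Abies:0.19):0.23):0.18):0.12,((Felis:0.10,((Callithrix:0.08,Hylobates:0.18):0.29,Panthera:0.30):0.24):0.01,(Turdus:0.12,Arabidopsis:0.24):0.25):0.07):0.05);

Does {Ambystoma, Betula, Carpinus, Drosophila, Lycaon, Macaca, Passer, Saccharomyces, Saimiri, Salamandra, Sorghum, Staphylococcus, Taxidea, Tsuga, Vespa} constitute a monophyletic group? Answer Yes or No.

The MRCA of the listed taxa is the root, so the smallest clade containing them is the whole tree.
That clade also contains Abies, Arabidopsis, Callithrix, Felis, Hylobates, Melursus, Panthera, Picea, Raphanus, Solenopsis, Turdus, which are not in the proposed group, so the group is not monophyletic.

No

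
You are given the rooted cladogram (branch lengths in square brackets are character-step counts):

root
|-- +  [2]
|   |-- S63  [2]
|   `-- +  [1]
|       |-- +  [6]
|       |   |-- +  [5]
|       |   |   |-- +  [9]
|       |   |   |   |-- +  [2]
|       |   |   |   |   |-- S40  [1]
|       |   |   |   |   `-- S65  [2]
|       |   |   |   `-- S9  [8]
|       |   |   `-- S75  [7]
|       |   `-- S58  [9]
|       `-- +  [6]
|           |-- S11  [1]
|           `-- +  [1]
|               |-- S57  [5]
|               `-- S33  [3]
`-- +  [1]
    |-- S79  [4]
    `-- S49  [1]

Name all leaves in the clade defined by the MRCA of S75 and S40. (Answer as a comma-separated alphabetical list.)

Tracing S75: it sits inside (((S40,S65),S9),S75).
Tracing S40: it sits inside (S40,S65).
The smallest clade enclosing both is (((S40,S65),S9),S75); the answer is its 4 terminal taxa in alphabetical order.

S40, S65, S75, S9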